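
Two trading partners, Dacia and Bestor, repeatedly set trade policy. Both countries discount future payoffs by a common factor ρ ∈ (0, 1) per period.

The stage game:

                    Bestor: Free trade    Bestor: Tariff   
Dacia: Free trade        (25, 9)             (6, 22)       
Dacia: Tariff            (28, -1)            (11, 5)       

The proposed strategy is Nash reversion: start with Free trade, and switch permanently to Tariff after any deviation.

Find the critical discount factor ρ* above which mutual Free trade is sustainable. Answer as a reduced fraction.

13/17

Dacia: cooperation gives 25 each period; deviation gives 28 once then 11 forever.
  25/(1−ρ) ≥ 28 + 11ρ/(1−ρ) ⇒ ρ ≥ 3/17.
Bestor: cooperation gives 9 each period; deviation gives 22 once then 5 forever.
  ρ ≥ 13/17.
Both must hold, so the binding constraint is Bestor's: ρ ≥ 13/17.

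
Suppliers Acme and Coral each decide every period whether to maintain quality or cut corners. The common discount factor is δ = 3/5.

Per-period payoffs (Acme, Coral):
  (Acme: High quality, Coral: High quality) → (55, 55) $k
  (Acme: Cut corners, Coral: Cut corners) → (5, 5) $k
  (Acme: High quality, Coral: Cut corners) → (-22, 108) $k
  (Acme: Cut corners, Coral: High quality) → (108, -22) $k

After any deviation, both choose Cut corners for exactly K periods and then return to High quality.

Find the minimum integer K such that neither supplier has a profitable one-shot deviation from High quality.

Need Σ_{k=1}^{K} δ^k ≥ (108−55)/(55−5) = 1.0600 at δ = 3/5.
At K = 2 the sum is 0.9600 < 1.0600; at K = 3 it is 1.1760 ≥ 1.0600.
So the minimum punishment length is K = 3.

3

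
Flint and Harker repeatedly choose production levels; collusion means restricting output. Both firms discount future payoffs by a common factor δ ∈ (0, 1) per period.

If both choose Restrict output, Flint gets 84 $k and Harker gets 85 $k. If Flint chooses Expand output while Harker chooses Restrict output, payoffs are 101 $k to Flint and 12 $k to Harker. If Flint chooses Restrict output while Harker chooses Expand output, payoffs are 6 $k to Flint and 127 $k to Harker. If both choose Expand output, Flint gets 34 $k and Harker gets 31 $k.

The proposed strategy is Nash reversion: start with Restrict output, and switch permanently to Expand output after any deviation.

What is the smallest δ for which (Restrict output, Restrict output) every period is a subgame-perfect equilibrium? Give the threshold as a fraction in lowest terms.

Flint's threshold: (101−84)/(101−34) = 17/67.
Harker's threshold: (127−85)/(127−31) = 7/16.
17/67 < 7/16, so Harker binds and δ* = 7/16.

7/16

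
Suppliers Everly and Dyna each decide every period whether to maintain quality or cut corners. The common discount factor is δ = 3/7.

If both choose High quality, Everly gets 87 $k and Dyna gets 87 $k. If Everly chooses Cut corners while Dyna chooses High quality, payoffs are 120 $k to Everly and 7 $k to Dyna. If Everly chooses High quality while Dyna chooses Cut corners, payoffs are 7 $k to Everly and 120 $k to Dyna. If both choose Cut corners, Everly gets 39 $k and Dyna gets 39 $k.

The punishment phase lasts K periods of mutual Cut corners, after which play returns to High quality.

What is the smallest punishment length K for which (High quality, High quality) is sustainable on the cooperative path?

3

Need Σ_{k=1}^{K} δ^k ≥ (120−87)/(87−39) = 0.6875 at δ = 3/7.
At K = 2 the sum is 0.6122 < 0.6875; at K = 3 it is 0.6910 ≥ 0.6875.
So the minimum punishment length is K = 3.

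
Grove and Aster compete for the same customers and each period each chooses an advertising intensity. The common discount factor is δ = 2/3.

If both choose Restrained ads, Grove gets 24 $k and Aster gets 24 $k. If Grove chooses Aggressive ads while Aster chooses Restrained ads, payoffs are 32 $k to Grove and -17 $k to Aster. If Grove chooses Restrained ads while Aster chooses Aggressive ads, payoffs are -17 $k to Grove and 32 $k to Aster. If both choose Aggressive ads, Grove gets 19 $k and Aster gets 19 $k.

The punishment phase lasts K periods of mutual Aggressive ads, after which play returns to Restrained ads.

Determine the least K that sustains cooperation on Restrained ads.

4

No profitable deviation requires (24−19)(δ+…+δ^K) ≥ 32−24, i.e. δ+…+δ^K ≥ 8/5 ≈ 1.6000.
With δ = 2/3, the partial sums are K=1: 0.6667, K=2: 1.1111, K=3: 1.4074, K=4: 1.6049.
K = 4 is the first length at which the sum reaches 1.6000.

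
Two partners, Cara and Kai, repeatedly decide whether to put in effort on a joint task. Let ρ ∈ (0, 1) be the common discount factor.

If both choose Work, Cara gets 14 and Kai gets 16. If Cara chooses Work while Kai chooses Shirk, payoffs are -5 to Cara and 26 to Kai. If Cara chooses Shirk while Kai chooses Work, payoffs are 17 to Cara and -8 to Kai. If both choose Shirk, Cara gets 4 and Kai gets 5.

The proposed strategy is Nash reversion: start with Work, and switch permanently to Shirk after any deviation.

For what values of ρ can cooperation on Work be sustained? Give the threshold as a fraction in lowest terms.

10/21

For Cara: deviation gain 17−14 = 3, per-period punishment loss 14−4 = 10. IC gives ρ ≥ 3/13.
For Kai: gain 10, loss 11 per period, so ρ ≥ 10/21.
The tighter constraint is Kai's, so cooperation needs ρ ≥ 10/21.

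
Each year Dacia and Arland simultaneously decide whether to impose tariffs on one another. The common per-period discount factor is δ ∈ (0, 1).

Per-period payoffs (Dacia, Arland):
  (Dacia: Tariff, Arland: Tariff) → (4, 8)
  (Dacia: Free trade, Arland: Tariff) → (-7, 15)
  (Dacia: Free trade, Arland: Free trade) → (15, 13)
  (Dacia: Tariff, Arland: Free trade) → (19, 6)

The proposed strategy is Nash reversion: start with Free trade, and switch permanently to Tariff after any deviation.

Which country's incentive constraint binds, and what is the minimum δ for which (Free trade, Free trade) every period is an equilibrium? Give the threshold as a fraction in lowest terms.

Arland; δ ≥ 2/7

For Dacia: deviation gain 19−15 = 4, per-period punishment loss 15−4 = 11. IC gives δ ≥ 4/15.
For Arland: gain 2, loss 5 per period, so δ ≥ 2/7.
The tighter constraint is Arland's, so cooperation needs δ ≥ 2/7.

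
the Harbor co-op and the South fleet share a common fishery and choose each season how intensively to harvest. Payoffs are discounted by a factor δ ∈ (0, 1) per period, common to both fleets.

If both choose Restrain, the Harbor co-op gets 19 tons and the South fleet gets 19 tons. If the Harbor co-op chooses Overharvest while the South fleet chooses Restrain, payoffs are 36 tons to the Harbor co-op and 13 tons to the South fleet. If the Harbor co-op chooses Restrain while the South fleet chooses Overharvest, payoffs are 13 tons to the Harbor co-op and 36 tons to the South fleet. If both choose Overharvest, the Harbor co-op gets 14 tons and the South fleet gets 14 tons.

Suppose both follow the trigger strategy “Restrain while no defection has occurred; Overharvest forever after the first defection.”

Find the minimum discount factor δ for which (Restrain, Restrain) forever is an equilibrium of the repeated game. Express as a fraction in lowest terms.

17/22

Under grim trigger the critical discount factor is (T−C)/(T−P) with T = 36, C = 19, P = 14.
δ* = (36−19)/(36−14) = 17/22.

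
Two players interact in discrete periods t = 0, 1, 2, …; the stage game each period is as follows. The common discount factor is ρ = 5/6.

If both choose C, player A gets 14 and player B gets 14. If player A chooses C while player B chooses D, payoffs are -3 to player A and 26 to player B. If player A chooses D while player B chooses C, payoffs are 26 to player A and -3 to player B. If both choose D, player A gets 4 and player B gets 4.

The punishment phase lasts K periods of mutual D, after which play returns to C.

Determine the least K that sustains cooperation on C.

No profitable deviation requires (14−4)(ρ+…+ρ^K) ≥ 26−14, i.e. ρ+…+ρ^K ≥ 6/5 ≈ 1.2000.
With ρ = 5/6, the partial sums are K=1: 0.8333, K=2: 1.5278.
K = 2 is the first length at which the sum reaches 1.2000.

2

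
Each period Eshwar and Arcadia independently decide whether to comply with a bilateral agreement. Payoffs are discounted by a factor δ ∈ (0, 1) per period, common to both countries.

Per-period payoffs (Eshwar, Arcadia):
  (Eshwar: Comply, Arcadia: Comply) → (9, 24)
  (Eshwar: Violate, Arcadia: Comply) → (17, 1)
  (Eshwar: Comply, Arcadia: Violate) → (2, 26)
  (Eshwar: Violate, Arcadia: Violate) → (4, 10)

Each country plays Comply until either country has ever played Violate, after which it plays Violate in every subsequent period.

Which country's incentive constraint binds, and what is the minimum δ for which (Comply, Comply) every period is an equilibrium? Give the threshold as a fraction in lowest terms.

Eshwar; δ ≥ 8/13

Eshwar's threshold: (17−9)/(17−4) = 8/13.
Arcadia's threshold: (26−24)/(26−10) = 1/8.
8/13 > 1/8, so Eshwar binds and δ* = 8/13.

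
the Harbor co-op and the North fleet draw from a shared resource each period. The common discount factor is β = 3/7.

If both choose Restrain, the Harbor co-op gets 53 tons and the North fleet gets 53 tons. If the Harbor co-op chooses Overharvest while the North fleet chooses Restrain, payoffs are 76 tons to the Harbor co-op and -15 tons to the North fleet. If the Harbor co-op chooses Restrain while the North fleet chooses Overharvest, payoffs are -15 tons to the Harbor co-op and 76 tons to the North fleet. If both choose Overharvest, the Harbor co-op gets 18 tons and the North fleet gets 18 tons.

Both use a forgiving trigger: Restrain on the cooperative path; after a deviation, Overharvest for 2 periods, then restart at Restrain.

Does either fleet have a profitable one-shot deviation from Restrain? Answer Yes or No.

Yes

IC: β+…+β^2 ≥ (76−53)/(53−18) = 23/35.
At β = 3/7: partial sum = 0.6122 < 0.6571. Cooperation not sustainable.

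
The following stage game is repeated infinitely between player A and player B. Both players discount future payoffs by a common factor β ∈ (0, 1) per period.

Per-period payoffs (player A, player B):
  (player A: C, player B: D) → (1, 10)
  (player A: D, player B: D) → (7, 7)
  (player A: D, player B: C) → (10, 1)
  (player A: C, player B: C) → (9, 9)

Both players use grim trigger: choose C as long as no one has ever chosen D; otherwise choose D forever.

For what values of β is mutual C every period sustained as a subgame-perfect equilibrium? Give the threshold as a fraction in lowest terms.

One-period gain from deviating is 10 − 9 = 1. The loss is 9 − 7 = 2 in every subsequent period, with present value 2·β/(1−β).
Deviation is unprofitable when 2·β/(1−β) ≥ 1, i.e. β/(1−β) ≥ 1/2.
Equivalently β ≥ 1/(1+2) = 1/3.

1/3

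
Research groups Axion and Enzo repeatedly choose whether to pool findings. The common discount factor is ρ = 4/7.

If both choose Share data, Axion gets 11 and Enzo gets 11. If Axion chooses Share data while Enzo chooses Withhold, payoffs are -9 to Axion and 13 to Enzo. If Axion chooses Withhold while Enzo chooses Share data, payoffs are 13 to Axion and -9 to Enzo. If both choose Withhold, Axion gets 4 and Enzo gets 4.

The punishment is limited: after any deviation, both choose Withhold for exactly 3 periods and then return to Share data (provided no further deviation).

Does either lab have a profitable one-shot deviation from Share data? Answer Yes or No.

Comparing payoff streams over the 4 periods until play realigns: cooperate → 11(1+ρ+…+ρ^3); deviate → 13 + 4(ρ+…+ρ^3).
Cooperation is sustained iff (11−4)(ρ+…+ρ^3) ≥ 13−11.
ρ+…+ρ^3 = 4/7·(1−(4/7)^3)/(1−4/7) = 1.0845, and (13−11)/(11−4) = 0.2857.
1.0845 ≥ 0.2857, so cooperation is sustainable.

No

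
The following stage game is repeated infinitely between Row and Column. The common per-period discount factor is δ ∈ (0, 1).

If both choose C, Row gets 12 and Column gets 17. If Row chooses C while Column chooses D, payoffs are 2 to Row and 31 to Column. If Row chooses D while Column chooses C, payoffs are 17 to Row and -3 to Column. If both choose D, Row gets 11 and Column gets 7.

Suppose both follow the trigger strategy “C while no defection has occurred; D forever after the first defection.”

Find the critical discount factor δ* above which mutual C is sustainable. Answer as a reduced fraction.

For Row: deviation gain 17−12 = 5, per-period punishment loss 12−11 = 1. IC gives δ ≥ 5/6.
For Column: gain 14, loss 10 per period, so δ ≥ 14/24 = 7/12.
The tighter constraint is Row's, so cooperation needs δ ≥ 5/6.

5/6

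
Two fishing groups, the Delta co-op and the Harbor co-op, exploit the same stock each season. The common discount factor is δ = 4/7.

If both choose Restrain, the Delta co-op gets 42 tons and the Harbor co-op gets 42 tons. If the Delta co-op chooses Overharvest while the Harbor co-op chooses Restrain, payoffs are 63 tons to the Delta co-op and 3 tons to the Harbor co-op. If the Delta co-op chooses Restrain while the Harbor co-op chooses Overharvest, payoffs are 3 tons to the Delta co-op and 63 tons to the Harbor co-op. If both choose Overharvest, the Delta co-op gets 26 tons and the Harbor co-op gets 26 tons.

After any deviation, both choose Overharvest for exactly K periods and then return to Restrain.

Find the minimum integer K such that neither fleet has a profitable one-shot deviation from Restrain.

8

Need Σ_{k=1}^{K} δ^k ≥ (63−42)/(42−26) = 1.3125 at δ = 4/7.
At K = 7 the sum is 1.3068 < 1.3125; at K = 8 it is 1.3182 ≥ 1.3125.
So the minimum punishment length is K = 8.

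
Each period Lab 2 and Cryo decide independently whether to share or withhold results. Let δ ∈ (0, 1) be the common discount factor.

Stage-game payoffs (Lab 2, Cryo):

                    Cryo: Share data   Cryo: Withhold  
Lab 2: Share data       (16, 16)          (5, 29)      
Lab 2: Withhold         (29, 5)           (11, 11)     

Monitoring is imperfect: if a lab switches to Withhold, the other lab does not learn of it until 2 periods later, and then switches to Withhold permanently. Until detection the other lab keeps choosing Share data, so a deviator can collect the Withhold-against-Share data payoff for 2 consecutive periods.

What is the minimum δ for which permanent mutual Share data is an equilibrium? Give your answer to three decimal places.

The best deviation is to choose Withhold for all 2 undetected periods, earning 29 each, then 11 forever once detected.
Deviation value: 29(1−δ^2)/(1−δ) + 11δ^2/(1−δ); cooperation value: 16/(1−δ).
IC: 16 ≥ 29(1−δ^2) + 11δ^2 = 29 − 18δ^2.
So δ^2 ≥ 13/18, giving δ ≥ (13/18)^(1/2) ≈ 0.850.

0.850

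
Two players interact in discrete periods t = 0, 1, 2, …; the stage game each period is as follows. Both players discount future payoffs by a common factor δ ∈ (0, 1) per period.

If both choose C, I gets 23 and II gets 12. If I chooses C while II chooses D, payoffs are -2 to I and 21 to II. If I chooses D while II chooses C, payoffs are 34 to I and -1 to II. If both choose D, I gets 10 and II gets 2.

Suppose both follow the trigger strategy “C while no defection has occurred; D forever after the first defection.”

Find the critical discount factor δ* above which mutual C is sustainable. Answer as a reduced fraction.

9/19

For I: deviation gain 34−23 = 11, per-period punishment loss 23−10 = 13. IC gives δ ≥ 11/24.
For II: gain 9, loss 10 per period, so δ ≥ 9/19.
The tighter constraint is II's, so cooperation needs δ ≥ 9/19.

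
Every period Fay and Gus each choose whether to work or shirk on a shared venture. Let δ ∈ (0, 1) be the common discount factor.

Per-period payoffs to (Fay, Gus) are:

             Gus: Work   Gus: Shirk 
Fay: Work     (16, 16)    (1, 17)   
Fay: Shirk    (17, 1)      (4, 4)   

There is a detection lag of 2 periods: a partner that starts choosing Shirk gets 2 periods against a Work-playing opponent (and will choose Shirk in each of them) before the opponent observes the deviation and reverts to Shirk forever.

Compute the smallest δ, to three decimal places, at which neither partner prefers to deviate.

Deviating for the 2 undetected periods gains 17−16 = 1 per period over cooperation, then loses 16−4 = 12 per period forever once punishment starts.
Gain: 1(1 + δ + … + δ^1); loss: 12·δ^2/(1−δ).
No profitable deviation ⇔ 1(1−δ^2) ≤ 12·δ^2, i.e. δ^2 ≥ 1/(1+12) = 1/13.
Hence δ ≥ (1/13)^(1/2) ≈ 0.277.

0.277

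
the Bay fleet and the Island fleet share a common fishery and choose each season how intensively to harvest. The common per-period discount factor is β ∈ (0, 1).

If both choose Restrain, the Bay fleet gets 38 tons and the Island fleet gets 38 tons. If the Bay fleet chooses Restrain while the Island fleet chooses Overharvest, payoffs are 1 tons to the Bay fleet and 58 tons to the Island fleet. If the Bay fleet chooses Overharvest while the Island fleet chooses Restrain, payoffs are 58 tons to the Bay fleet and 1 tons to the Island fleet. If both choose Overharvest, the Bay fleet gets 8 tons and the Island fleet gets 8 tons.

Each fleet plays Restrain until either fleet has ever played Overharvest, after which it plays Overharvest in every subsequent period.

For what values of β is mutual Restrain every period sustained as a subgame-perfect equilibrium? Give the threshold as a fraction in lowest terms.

2/5

Under grim trigger the critical discount factor is (T−C)/(T−P) with T = 58, C = 38, P = 8.
β* = (58−38)/(58−8) = 20/50 = 2/5.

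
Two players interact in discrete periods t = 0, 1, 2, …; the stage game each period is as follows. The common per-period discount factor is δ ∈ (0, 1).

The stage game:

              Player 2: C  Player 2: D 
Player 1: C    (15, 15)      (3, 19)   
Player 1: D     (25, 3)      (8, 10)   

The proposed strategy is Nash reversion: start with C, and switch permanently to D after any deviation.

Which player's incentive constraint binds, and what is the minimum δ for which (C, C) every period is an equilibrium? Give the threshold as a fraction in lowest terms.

Player 1; δ ≥ 10/17

Player 1: cooperation gives 15 each period; deviation gives 25 once then 8 forever.
  15/(1−δ) ≥ 25 + 8δ/(1−δ) ⇒ δ ≥ 10/17.
Player 2: cooperation gives 15 each period; deviation gives 19 once then 10 forever.
  δ ≥ 4/9.
Both must hold, so the binding constraint is Player 1's: δ ≥ 10/17.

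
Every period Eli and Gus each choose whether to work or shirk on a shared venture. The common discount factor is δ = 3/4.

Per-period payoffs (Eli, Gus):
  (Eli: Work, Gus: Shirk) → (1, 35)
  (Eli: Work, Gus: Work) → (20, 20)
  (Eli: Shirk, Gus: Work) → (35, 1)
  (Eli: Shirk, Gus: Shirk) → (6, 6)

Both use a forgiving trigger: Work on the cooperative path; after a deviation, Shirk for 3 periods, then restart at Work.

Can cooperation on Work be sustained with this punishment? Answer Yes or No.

A one-shot deviation gives 35 now, then 6 for 3 periods, then back to 20.
Gain from deviating: (35−20) today; loss: (20−6) in each of the next 3 periods.
No-deviation condition: (20−6)(δ+…+δ^3) ≥ 35−20, i.e. δ+…+δ^3 ≥ 15/14.
At δ = 3/4: δ+…+δ^3 = 1.7344 ≥ 1.0714.
So cooperation is sustainable.

Yes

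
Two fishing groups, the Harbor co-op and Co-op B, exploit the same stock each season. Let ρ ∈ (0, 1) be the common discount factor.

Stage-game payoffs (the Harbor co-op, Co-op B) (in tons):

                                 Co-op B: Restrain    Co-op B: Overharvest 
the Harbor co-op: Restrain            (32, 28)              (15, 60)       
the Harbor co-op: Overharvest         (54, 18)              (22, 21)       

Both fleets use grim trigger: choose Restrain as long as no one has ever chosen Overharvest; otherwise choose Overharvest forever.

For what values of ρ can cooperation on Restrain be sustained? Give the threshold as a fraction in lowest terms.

32/39

For the Harbor co-op: deviation gain 54−32 = 22, per-period punishment loss 32−22 = 10. IC gives ρ ≥ 22/32 = 11/16.
For Co-op B: gain 32, loss 7 per period, so ρ ≥ 32/39.
The tighter constraint is Co-op B's, so cooperation needs ρ ≥ 32/39.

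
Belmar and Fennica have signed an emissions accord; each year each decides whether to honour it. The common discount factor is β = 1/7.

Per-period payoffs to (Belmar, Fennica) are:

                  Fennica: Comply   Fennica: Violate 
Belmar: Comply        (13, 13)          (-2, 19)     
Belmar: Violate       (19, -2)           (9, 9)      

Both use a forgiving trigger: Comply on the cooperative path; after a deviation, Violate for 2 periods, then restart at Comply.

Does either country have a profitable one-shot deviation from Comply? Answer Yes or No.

Yes

IC: β+…+β^2 ≥ (19−13)/(13−9) = 3/2.
At β = 1/7: partial sum = 0.1633 < 1.5000. Cooperation not sustainable.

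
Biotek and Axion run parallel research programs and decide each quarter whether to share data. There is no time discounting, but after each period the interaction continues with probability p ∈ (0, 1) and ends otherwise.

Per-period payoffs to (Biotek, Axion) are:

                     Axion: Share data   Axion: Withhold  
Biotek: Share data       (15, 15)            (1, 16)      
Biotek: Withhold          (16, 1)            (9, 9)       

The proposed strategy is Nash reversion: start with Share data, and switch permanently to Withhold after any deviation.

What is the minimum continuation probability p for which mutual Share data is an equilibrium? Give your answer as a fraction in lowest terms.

Expected cooperation value is 15 + p·15 + p²·15 + … = 15/(1−p); deviation gives 16 + p·9/(1−p).
15 ≥ 16(1−p) + 9p ⇒ 7p ≥ 1 ⇒ p ≥ 1/7.

1/7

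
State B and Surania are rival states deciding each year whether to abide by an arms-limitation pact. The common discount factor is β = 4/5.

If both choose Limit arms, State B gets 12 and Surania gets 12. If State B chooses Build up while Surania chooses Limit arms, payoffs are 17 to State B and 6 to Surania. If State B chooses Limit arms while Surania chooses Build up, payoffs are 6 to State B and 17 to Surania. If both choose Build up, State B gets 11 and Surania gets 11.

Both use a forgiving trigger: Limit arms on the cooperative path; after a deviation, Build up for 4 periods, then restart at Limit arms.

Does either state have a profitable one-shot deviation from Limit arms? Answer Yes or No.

Yes

A one-shot deviation gives 17 now, then 11 for 4 periods, then back to 12.
Gain from deviating: (17−12) today; loss: (12−11) in each of the next 4 periods.
No-deviation condition: (12−11)(β+…+β^4) ≥ 17−12, i.e. β+…+β^4 ≥ 5.
At β = 4/5: β+…+β^4 = 2.3616 < 5.0000.
So cooperation is not sustainable.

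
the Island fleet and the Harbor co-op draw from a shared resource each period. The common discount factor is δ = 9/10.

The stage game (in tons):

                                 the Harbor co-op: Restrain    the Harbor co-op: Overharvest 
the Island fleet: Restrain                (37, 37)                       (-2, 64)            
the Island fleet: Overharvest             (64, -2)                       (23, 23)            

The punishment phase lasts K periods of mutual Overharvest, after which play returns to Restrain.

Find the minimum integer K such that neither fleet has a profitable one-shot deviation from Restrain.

Need Σ_{k=1}^{K} δ^k ≥ (64−37)/(37−23) = 1.9286 at δ = 9/10.
At K = 2 the sum is 1.7100 < 1.9286; at K = 3 it is 2.4390 ≥ 1.9286.
So the minimum punishment length is K = 3.

3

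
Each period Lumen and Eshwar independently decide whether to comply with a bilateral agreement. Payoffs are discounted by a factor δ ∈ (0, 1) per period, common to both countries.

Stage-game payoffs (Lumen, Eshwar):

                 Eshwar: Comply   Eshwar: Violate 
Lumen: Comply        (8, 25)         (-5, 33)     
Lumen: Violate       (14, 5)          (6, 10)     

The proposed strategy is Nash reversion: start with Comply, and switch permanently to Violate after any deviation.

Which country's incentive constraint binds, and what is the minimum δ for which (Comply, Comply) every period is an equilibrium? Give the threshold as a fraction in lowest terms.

Lumen; δ ≥ 3/4

For Lumen: deviation gain 14−8 = 6, per-period punishment loss 8−6 = 2. IC gives δ ≥ 6/8 = 3/4.
For Eshwar: gain 8, loss 15 per period, so δ ≥ 8/23.
The tighter constraint is Lumen's, so cooperation needs δ ≥ 3/4.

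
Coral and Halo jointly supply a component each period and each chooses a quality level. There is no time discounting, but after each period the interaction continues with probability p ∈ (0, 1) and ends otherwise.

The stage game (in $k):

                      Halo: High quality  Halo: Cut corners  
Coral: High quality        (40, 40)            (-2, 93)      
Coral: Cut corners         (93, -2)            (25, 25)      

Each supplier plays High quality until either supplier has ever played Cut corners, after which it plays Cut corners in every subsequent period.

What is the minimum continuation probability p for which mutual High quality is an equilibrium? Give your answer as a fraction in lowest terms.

Expected cooperation value is 40 + p·40 + p²·40 + … = 40/(1−p); deviation gives 93 + p·25/(1−p).
40 ≥ 93(1−p) + 25p ⇒ 68p ≥ 53 ⇒ p ≥ 53/68.

53/68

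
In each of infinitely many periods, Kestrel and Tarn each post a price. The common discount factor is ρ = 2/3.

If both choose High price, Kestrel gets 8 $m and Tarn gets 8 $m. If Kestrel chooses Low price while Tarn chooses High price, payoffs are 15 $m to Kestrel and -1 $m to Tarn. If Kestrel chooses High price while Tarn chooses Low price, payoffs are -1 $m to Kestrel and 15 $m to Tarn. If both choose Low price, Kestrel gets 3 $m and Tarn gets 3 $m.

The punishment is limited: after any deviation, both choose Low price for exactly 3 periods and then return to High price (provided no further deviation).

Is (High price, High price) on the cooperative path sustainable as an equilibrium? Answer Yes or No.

A one-shot deviation gives 15 now, then 3 for 3 periods, then back to 8.
Gain from deviating: (15−8) today; loss: (8−3) in each of the next 3 periods.
No-deviation condition: (8−3)(ρ+…+ρ^3) ≥ 15−8, i.e. ρ+…+ρ^3 ≥ 7/5.
At ρ = 2/3: ρ+…+ρ^3 = 1.4074 ≥ 1.4000.
So cooperation is sustainable.

Yes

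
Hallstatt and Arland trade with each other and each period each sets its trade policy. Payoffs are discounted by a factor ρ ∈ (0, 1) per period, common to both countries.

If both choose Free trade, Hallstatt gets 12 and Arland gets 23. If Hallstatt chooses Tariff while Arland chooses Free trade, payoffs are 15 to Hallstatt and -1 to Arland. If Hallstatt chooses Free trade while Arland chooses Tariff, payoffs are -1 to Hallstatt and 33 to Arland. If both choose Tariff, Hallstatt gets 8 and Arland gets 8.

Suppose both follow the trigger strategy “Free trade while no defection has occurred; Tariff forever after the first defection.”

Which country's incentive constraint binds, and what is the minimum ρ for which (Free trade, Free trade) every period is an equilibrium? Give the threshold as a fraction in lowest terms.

Hallstatt; ρ ≥ 3/7

For Hallstatt: deviation gain 15−12 = 3, per-period punishment loss 12−8 = 4. IC gives ρ ≥ 3/7.
For Arland: gain 10, loss 15 per period, so ρ ≥ 10/25 = 2/5.
The tighter constraint is Hallstatt's, so cooperation needs ρ ≥ 3/7.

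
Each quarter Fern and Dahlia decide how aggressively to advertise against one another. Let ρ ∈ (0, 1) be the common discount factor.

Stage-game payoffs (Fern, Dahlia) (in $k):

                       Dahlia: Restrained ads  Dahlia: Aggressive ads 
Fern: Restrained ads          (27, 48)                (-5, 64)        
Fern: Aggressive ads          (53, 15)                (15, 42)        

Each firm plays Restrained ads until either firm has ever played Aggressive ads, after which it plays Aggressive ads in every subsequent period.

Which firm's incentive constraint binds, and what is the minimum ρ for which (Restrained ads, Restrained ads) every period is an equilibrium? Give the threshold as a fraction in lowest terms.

Fern: cooperation gives 27 each period; deviation gives 53 once then 15 forever.
  27/(1−ρ) ≥ 53 + 15ρ/(1−ρ) ⇒ ρ ≥ 26/38 = 13/19.
Dahlia: cooperation gives 48 each period; deviation gives 64 once then 42 forever.
  ρ ≥ 16/22 = 8/11.
Both must hold, so the binding constraint is Dahlia's: ρ ≥ 8/11.

Dahlia; ρ ≥ 8/11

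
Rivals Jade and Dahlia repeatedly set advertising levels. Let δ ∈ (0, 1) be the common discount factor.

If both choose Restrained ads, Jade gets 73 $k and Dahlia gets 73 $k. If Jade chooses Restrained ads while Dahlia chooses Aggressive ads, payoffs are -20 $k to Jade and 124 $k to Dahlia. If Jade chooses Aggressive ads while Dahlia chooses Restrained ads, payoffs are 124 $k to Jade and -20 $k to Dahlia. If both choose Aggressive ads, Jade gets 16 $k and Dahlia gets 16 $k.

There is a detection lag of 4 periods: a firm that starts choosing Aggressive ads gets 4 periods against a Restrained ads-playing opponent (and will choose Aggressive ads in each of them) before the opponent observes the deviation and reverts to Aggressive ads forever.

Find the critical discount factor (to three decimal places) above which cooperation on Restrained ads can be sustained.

Deviating for the 4 undetected periods gains 124−73 = 51 per period over cooperation, then loses 73−16 = 57 per period forever once punishment starts.
Gain: 51(1 + δ + … + δ^3); loss: 57·δ^4/(1−δ).
No profitable deviation ⇔ 51(1−δ^4) ≤ 57·δ^4, i.e. δ^4 ≥ 51/(51+57) = 17/36.
Hence δ ≥ (17/36)^(1/4) ≈ 0.829.

0.829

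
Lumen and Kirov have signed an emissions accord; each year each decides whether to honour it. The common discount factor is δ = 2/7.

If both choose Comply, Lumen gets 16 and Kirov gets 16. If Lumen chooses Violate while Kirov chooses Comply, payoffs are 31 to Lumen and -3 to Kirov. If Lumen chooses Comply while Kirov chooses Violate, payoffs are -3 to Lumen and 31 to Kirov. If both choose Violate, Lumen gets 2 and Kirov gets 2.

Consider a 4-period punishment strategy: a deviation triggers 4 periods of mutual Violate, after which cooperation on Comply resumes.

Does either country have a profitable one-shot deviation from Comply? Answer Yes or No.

Yes

Comparing payoff streams over the 5 periods until play realigns: cooperate → 16(1+δ+…+δ^4); deviate → 31 + 2(δ+…+δ^4).
Cooperation is sustained iff (16−2)(δ+…+δ^4) ≥ 31−16.
δ+…+δ^4 = 2/7·(1−(2/7)^4)/(1−2/7) = 0.3973, and (31−16)/(16−2) = 1.0714.
0.3973 < 1.0714, so cooperation is not sustainable.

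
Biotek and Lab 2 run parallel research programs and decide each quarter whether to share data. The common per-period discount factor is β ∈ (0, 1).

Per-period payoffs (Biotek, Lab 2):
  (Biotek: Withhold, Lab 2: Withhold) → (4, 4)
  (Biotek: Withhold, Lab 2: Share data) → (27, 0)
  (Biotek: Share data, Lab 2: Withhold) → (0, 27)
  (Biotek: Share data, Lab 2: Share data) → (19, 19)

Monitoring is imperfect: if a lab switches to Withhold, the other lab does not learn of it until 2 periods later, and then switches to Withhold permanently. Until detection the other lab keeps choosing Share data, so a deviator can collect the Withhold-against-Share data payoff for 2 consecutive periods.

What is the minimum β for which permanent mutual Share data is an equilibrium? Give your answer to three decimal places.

0.590

Deviating for the 2 undetected periods gains 27−19 = 8 per period over cooperation, then loses 19−4 = 15 per period forever once punishment starts.
Gain: 8(1 + β + … + β^1); loss: 15·β^2/(1−β).
No profitable deviation ⇔ 8(1−β^2) ≤ 15·β^2, i.e. β^2 ≥ 8/(8+15) = 8/23.
Hence β ≥ (8/23)^(1/2) ≈ 0.590.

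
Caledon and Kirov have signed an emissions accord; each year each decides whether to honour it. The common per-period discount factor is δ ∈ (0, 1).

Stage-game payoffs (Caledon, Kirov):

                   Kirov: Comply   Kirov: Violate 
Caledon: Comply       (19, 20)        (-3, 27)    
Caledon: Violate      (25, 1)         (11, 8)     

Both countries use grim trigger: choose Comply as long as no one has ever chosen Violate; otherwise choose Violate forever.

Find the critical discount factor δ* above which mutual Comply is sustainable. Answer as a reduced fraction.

For Caledon: deviation gain 25−19 = 6, per-period punishment loss 19−11 = 8. IC gives δ ≥ 6/14 = 3/7.
For Kirov: gain 7, loss 12 per period, so δ ≥ 7/19.
The tighter constraint is Caledon's, so cooperation needs δ ≥ 3/7.

3/7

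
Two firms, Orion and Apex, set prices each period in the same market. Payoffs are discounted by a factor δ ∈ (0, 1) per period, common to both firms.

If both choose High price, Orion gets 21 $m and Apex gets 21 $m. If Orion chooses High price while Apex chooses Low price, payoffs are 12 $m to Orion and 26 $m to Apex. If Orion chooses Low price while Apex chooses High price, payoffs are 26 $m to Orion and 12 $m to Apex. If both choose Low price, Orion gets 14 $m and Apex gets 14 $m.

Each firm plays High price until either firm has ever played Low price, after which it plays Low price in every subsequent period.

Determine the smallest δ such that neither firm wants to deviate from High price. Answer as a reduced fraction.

Under grim trigger the critical discount factor is (T−C)/(T−P) with T = 26, C = 21, P = 14.
δ* = (26−21)/(26−14) = 5/12.

5/12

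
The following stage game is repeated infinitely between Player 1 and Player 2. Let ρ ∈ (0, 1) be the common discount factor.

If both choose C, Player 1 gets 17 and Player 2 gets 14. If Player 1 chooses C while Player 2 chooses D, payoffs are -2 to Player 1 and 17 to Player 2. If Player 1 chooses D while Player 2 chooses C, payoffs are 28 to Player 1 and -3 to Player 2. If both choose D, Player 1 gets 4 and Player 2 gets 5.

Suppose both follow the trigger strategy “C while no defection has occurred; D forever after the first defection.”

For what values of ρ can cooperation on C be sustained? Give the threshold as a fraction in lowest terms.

Player 1: cooperation gives 17 each period; deviation gives 28 once then 4 forever.
  17/(1−ρ) ≥ 28 + 4ρ/(1−ρ) ⇒ ρ ≥ 11/24.
Player 2: cooperation gives 14 each period; deviation gives 17 once then 5 forever.
  ρ ≥ 3/12 = 1/4.
Both must hold, so the binding constraint is Player 1's: ρ ≥ 11/24.

11/24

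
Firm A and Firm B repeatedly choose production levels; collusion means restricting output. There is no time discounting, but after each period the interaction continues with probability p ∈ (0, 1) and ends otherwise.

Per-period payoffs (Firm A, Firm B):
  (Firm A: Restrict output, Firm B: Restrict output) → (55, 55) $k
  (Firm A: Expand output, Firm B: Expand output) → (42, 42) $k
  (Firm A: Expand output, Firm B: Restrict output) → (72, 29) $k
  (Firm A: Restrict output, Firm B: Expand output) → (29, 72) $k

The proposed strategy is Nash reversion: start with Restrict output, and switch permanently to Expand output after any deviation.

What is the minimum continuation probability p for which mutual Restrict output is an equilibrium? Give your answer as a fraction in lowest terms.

With no time discounting, the continuation probability p plays the role of the discount factor.
Grim-trigger IC: 55/(1−p) ≥ 72 + 42p/(1−p) ⇒ p ≥ (72−55)/(72−42) = 17/30.

17/30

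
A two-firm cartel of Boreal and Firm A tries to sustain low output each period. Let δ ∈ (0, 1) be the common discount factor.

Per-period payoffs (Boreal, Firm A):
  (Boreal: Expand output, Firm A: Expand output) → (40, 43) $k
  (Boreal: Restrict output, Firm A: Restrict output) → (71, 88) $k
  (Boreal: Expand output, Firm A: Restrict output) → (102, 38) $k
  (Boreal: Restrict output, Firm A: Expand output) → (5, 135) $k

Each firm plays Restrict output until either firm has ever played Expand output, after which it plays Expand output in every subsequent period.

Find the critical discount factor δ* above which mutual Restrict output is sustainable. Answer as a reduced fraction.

For Boreal: deviation gain 102−71 = 31, per-period punishment loss 71−40 = 31. IC gives δ ≥ 31/62 = 1/2.
For Firm A: gain 47, loss 45 per period, so δ ≥ 47/92.
The tighter constraint is Firm A's, so cooperation needs δ ≥ 47/92.

47/92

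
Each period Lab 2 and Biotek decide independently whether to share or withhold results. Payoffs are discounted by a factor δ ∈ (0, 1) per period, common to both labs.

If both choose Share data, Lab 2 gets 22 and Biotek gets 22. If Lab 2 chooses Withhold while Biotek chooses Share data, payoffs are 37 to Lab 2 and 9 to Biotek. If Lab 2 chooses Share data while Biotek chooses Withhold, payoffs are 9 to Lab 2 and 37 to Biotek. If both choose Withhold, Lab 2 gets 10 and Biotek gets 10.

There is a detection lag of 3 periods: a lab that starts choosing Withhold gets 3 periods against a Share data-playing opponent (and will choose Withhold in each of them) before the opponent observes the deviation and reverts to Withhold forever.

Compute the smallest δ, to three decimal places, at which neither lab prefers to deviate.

0.822

A deviator earns 37 for 3 periods, then 10 forever; cooperating earns 22 forever. Multiplying the IC by (1−δ):
22 ≥ 37(1−δ^3) + 10δ^3, so 27·δ^3 ≥ 15 and δ^3 ≥ 5/9.
δ ≥ (5/9)^(1/3) ≈ 0.822.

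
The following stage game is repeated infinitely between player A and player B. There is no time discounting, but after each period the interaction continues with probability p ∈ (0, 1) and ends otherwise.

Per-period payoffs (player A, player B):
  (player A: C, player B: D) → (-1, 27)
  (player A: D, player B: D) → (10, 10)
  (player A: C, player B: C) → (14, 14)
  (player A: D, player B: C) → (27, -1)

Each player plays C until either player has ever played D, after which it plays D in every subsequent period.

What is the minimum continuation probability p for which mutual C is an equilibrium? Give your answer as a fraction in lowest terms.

13/17

With no time discounting, the continuation probability p plays the role of the discount factor.
Grim-trigger IC: 14/(1−p) ≥ 27 + 10p/(1−p) ⇒ p ≥ (27−14)/(27−10) = 13/17.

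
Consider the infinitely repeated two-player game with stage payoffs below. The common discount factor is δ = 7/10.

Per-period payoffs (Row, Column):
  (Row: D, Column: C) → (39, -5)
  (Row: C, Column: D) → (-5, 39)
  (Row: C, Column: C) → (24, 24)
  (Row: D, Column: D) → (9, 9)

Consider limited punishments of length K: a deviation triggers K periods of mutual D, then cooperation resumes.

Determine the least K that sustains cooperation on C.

2

IC: δ(1−δ^K)/(1−δ) ≥ (39−24)/(24−9) = 1.
With δ = 7/10: need 1 − δ^K ≥ 1·(1−7/10)/(7/10), i.e. δ^K ≤ 0.5714.
Since (7/10)^1 = 0.7000 and (7/10)^2 = 0.4900, the smallest such K is 2.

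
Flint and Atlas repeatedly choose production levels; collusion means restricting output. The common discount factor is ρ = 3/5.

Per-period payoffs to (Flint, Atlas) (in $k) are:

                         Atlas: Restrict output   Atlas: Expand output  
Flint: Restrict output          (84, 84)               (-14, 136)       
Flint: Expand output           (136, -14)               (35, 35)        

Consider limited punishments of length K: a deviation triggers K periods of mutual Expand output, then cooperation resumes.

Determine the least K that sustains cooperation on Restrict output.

3

Need Σ_{k=1}^{K} ρ^k ≥ (136−84)/(84−35) = 1.0612 at ρ = 3/5.
At K = 2 the sum is 0.9600 < 1.0612; at K = 3 it is 1.1760 ≥ 1.0612.
So the minimum punishment length is K = 3.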